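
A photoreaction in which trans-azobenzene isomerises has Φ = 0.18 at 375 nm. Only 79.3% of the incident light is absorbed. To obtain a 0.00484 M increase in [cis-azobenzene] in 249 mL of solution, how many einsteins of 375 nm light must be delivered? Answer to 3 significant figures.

Product: (0.00484 M)(0.249 L) = 0.001205 mol.
Photons that must be absorbed: 0.001205 / 0.18 = 0.006694 mol.
Incident photons needed: 0.006694 / 0.793 = 0.008441 mol.

0.00844 einstein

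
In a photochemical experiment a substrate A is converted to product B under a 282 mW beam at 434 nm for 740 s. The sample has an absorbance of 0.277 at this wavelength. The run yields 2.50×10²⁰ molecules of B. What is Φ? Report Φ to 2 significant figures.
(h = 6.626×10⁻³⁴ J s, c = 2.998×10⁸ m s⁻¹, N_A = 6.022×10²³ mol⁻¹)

Φ = 1.2

Product: 2.50×10²⁰ / 6.022×10²³ = 4.151×10⁻⁴ mol.
Photon energy at 434 nm: hc/λ = (6.626×10⁻³⁴)(2.998×10⁸)/(434×10⁻⁹) = 4.577×10⁻¹⁹ J.
Energy delivered: (282 mW)(740 s) = 208.7 J.
Photons incident: 208.7 / 4.577×10⁻¹⁹ = 4.560×10²⁰, i.e. 4.560×10²⁰/6.022×10²³ = 7.572×10⁻⁴ mol.
Fraction absorbed: 1 − 10^(−0.277) = 0.4716.
Photons absorbed: 0.4716 × 7.572×10⁻⁴ = 3.571×10⁻⁴ mol.
Φ = 4.151×10⁻⁴ mol / 3.571×10⁻⁴ mol photons = 1.2.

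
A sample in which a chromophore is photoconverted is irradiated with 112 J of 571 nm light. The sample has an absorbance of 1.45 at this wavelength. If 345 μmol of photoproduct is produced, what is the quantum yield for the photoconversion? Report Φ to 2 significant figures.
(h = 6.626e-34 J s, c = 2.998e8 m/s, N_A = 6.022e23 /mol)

Φ = 0.67

Product: 345 μmol = 3.45e-4 mol.
Photon energy at 571 nm: hc/λ = (6.626e-34)(2.998e8)/(571e-9) = 3.479e-19 J.
Photons incident: 112 / 3.479e-19 = 3.219e20, i.e. 3.219e20/6.022e23 = 5.345e-4 mol.
Fraction absorbed: 1 − 10^(−1.45) = 0.9645.
Photons absorbed: 0.9645 × 5.345e-4 = 5.155e-4 mol.
Φ = 3.45e-4 mol / 5.155e-4 mol photons = 0.67.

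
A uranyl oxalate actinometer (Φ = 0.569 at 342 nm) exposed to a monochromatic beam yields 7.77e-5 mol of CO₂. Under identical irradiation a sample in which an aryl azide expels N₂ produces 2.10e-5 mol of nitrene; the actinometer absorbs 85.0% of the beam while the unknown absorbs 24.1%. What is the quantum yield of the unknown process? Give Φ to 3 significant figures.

Photons absorbed by the actinometer: 7.77e-5 / 0.569 = 1.366e-4 mol.
Incident flux: 1.366e-4 / 0.850 = 1.607e-4 einstein.
Absorbed by unknown: 0.241 × 1.607e-4 = 3.873e-5 mol.
Φ(unknown) = 2.10e-5 / 3.873e-5 = 0.542.

Φ = 0.542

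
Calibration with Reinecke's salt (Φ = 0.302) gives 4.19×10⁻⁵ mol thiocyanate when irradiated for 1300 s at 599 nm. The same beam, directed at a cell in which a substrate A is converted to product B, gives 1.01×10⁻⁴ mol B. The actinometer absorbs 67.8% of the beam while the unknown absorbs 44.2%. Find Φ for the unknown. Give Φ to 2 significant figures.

Photons absorbed by the actinometer: 4.19×10⁻⁵ / 0.302 = 1.387×10⁻⁴ mol.
Incident flux: 1.387×10⁻⁴ / 0.678 = 2.046×10⁻⁴ einstein.
Absorbed by unknown: 0.442 × 2.046×10⁻⁴ = 9.043×10⁻⁵ mol.
Φ(unknown) = 1.01×10⁻⁴ / 9.043×10⁻⁵ = 1.1.

Φ = 1.1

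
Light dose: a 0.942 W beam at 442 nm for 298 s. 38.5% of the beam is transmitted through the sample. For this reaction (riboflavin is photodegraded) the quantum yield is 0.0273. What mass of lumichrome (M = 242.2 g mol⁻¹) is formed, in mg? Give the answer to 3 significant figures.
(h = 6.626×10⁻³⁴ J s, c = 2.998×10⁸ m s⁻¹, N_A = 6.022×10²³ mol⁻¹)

4.22 mg

Photon energy at 442 nm: hc/λ = (6.626×10⁻³⁴)(2.998×10⁸)/(442×10⁻⁹) = 4.494×10⁻¹⁹ J.
Energy delivered: (0.942 W)(298 s) = 280.7 J.
Photons incident: 280.7 / 4.494×10⁻¹⁹ = 6.246×10²⁰, i.e. 6.246×10²⁰/6.022×10²³ = 0.001037 mol.
Fraction absorbed: 1 − 38.5/100 = 0.6150.
Photons absorbed: 0.6150 × 0.001037 = 6.378×10⁻⁴ mol.
Product: Φ × n_abs = 0.0273 × 6.378×10⁻⁴ = 1.741×10⁻⁵ mol.
Mass: 1.741×10⁻⁵ × 242.2 = 0.004217 g = 4.22 mg.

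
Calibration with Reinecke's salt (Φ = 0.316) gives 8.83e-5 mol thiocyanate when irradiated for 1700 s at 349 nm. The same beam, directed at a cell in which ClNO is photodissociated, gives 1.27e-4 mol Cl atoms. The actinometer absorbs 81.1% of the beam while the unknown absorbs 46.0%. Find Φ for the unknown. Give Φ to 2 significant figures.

Photons absorbed by the actinometer: 8.83e-5 / 0.316 = 2.794e-4 mol.
Incident flux: 2.794e-4 / 0.811 = 3.445e-4 einstein.
Absorbed by unknown: 0.460 × 3.445e-4 = 1.585e-4 mol.
Φ(unknown) = 1.27e-4 / 1.585e-4 = 0.80.

Φ = 0.80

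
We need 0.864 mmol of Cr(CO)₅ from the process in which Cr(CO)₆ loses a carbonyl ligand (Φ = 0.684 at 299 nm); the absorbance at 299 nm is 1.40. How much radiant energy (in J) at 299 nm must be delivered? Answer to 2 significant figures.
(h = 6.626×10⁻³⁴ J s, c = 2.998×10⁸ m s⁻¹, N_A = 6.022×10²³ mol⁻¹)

530 J

Product: 0.864 mmol = 8.64×10⁻⁴ mol.
Photons that must be absorbed: 8.64×10⁻⁴ / 0.684 = 0.001263 mol.
Fraction absorbed: 1 − 10^(−1.40) = 0.9602.
Incident photons needed: 0.001263 / 0.9602 = 0.001315 mol.
Photon energy: hc/λ = 6.644×10⁻¹⁹ J; per mole, 4.001×10⁵ J mol⁻¹.
Energy required: 0.001315 × 4.001×10⁵ = 530 J.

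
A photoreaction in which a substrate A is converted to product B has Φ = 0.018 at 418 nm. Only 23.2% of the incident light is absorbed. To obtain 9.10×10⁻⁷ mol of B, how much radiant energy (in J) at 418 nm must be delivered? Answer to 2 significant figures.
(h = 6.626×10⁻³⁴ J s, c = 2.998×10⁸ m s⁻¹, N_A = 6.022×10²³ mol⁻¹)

Photons that must be absorbed: 9.10×10⁻⁷ / 0.018 = 5.056×10⁻⁵ mol.
Incident photons needed: 5.056×10⁻⁵ / 0.232 = 2.179×10⁻⁴ mol.
Photon energy: hc/λ = 4.752×10⁻¹⁹ J; per mole, 2.862×10⁵ J mol⁻¹.
Energy required: 2.179×10⁻⁴ × 2.862×10⁵ = 62 J.

62 J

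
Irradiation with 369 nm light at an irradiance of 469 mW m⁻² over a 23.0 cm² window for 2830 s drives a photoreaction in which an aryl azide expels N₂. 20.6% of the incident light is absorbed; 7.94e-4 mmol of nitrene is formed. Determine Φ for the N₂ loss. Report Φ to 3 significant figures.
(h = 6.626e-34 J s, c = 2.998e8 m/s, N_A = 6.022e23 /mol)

Product: 7.94e-4 mmol = 7.94e-7 mol.
Photon energy at 369 nm: hc/λ = (6.626e-34)(2.998e8)/(369e-9) = 5.383e-19 J.
Energy delivered: (469 mW m⁻²)(23.0e-4 m²)(2830 s) = 3.053 J.
Photons incident: 3.053 / 5.383e-19 = 5.672e18, i.e. 5.672e18/6.022e23 = 9.419e-6 mol.
Photons absorbed: 0.206 × 9.419e-6 = 1.940e-6 mol.
Φ = 7.94e-7 mol / 1.940e-6 mol photons = 0.409.

Φ = 0.409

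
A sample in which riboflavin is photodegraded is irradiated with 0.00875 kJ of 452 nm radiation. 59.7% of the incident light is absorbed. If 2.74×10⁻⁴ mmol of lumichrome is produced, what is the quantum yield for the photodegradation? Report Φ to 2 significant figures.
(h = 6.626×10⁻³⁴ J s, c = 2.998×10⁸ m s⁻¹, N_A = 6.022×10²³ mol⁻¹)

Product: 2.74×10⁻⁴ mmol = 2.74×10⁻⁷ mol.
Photon energy at 452 nm: hc/λ = (6.626×10⁻³⁴)(2.998×10⁸)/(452×10⁻⁹) = 4.395×10⁻¹⁹ J.
Incident energy: 0.00875 kJ = 8.75 J.
Photons incident: 8.75 / 4.395×10⁻¹⁹ = 1.991×10¹⁹, i.e. 1.991×10¹⁹/6.022×10²³ = 3.306×10⁻⁵ mol.
Photons absorbed: 0.597 × 3.306×10⁻⁵ = 1.974×10⁻⁵ mol.
Φ = 2.74×10⁻⁷ mol / 1.974×10⁻⁵ mol photons = 0.014.

Φ = 0.014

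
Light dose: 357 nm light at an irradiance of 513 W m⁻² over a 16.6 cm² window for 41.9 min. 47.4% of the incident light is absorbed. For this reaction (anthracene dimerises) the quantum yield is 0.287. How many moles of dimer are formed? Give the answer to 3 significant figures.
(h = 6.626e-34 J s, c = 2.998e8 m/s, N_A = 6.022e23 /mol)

8.69e-4 mol

Photon energy at 357 nm: hc/λ = (6.626e-34)(2.998e8)/(357e-9) = 5.564e-19 J.
Energy delivered: (513 W m⁻²)(16.6e-4 m²)(2514 s) = 2141 J.
Photons incident: 2141 / 5.564e-19 = 3.848e21, i.e. 3.848e21/6.022e23 = 0.006390 mol.
Photons absorbed: 0.474 × 0.006390 = 0.003029 mol.
Product: Φ × n_abs = 0.287 × 0.003029 = 8.693e-4 mol.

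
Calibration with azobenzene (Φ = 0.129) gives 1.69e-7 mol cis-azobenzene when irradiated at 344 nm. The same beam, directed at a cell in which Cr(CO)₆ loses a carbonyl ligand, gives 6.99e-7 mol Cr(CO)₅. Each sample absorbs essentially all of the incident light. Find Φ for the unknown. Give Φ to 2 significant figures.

Φ = 0.53

Photons absorbed by the actinometer: 1.69e-7 / 0.129 = 1.310e-6 mol.
Φ(unknown) = 6.99e-7 / 1.310e-6 = 0.53.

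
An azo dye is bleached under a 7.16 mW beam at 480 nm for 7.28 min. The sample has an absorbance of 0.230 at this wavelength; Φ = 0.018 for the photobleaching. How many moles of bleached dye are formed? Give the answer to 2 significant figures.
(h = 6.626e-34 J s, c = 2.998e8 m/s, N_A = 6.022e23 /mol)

Photon energy at 480 nm: hc/λ = (6.626e-34)(2.998e8)/(480e-9) = 4.138e-19 J.
Energy delivered: (7.16 mW)(436.8 s) = 3.127 J.
Photons incident: 3.127 / 4.138e-19 = 7.557e18, i.e. 7.557e18/6.022e23 = 1.255e-5 mol.
Fraction absorbed: 1 − 10^(−0.230) = 0.4112.
Photons absorbed: 0.4112 × 1.255e-5 = 5.161e-6 mol.
Product: Φ × n_abs = 0.018 × 5.161e-6 = 9.290e-8 mol.

9.3e-8 mol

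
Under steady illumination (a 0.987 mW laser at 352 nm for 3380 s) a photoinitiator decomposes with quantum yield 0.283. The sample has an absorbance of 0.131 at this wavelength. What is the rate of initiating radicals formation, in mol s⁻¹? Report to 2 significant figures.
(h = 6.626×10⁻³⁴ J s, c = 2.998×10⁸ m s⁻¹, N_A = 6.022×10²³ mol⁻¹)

Photon energy at 352 nm: hc/λ = (6.626×10⁻³⁴)(2.998×10⁸)/(352×10⁻⁹) = 5.643×10⁻¹⁹ J.
Energy delivered: (0.987 mW)(3380 s) = 3.336 J.
Photons incident: 3.336 / 5.643×10⁻¹⁹ = 5.912×10¹⁸, i.e. 5.912×10¹⁸/6.022×10²³ = 9.817×10⁻⁶ mol.
Fraction absorbed: 1 − 10^(−0.131) = 0.2604.
Photons absorbed: 0.2604 × 9.817×10⁻⁶ = 2.556×10⁻⁶ mol.
Product formed: 0.283 × 2.556×10⁻⁶ = 7.233×10⁻⁷ mol.
Rate: 7.233×10⁻⁷ / 3380 s = 2.1×10⁻¹⁰ mol s⁻¹.

2.1×10⁻¹⁰ mol s⁻¹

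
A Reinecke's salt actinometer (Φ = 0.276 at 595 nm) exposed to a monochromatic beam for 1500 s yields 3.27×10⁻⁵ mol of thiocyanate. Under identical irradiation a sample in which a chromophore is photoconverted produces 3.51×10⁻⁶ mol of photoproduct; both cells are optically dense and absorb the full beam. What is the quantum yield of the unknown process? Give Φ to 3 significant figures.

Φ = 0.0296

Photons absorbed by the actinometer: 3.27×10⁻⁵ / 0.276 = 1.185×10⁻⁴ mol.
Φ(unknown) = 3.51×10⁻⁶ / 1.185×10⁻⁴ = 0.0296.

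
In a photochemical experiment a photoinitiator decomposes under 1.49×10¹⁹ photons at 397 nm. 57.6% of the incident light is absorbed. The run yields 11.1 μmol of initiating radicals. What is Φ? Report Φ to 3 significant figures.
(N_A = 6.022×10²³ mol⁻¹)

Product: 11.1 μmol = 1.11×10⁻⁵ mol.
Moles of photons: 1.49×10¹⁹ / 6.022×10²³ = 2.474×10⁻⁵ mol.
Photons absorbed: 0.576 × 2.474×10⁻⁵ = 1.425×10⁻⁵ mol.
Φ = 1.11×10⁻⁵ mol / 1.425×10⁻⁵ mol photons = 0.779.

Φ = 0.779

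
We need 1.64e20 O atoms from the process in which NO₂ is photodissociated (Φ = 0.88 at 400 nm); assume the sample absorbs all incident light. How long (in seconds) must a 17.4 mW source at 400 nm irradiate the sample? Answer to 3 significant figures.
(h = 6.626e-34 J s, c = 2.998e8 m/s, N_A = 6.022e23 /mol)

Product: 1.64e20 / 6.022e23 = 2.723e-4 mol.
Photons that must be absorbed: 2.723e-4 / 0.88 = 3.094e-4 mol.
Photon energy: hc/λ = 4.966e-19 J; per mole, 2.991e5 J mol⁻¹.
Energy required: 3.094e-4 × 2.991e5 = 92.54 J.
Time: 92.54 J / 0.0174 W = 5320 s.

t ≈ 5320 s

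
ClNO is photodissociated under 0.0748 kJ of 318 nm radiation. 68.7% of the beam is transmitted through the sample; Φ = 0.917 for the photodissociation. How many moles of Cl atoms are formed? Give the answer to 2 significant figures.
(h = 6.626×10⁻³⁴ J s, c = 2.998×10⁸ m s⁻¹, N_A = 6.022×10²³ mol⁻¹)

Photon energy at 318 nm: hc/λ = (6.626×10⁻³⁴)(2.998×10⁸)/(318×10⁻⁹) = 6.247×10⁻¹⁹ J.
Incident energy: 0.0748 kJ = 74.8 J.
Photons incident: 74.8 / 6.247×10⁻¹⁹ = 1.197×10²⁰, i.e. 1.197×10²⁰/6.022×10²³ = 1.988×10⁻⁴ mol.
Fraction absorbed: 1 − 68.7/100 = 0.3130.
Photons absorbed: 0.3130 × 1.988×10⁻⁴ = 6.222×10⁻⁵ mol.
Product: Φ × n_abs = 0.917 × 6.222×10⁻⁵ = 5.706×10⁻⁵ mol.

5.7×10⁻⁵ mol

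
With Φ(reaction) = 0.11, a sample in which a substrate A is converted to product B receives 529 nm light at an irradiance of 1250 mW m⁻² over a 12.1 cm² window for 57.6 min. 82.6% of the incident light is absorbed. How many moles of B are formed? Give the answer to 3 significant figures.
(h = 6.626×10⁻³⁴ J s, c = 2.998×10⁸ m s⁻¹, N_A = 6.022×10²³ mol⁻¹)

Photon energy at 529 nm: hc/λ = (6.626×10⁻³⁴)(2.998×10⁸)/(529×10⁻⁹) = 3.755×10⁻¹⁹ J.
Energy delivered: (1250 mW m⁻²)(12.1×10⁻⁴ m²)(3456 s) = 5.227 J.
Photons incident: 5.227 / 3.755×10⁻¹⁹ = 1.392×10¹⁹, i.e. 1.392×10¹⁹/6.022×10²³ = 2.312×10⁻⁵ mol.
Photons absorbed: 0.826 × 2.312×10⁻⁵ = 1.910×10⁻⁵ mol.
Product: Φ × n_abs = 0.11 × 1.910×10⁻⁵ = 2.101×10⁻⁶ mol.

2.10×10⁻⁶ mol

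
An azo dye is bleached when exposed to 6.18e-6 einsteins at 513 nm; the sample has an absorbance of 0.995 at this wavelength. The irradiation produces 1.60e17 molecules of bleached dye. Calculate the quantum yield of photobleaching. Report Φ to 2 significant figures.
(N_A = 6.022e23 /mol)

Product: 1.60e17 / 6.022e23 = 2.657e-7 mol.
Fraction absorbed: 1 − 10^(−0.995) = 0.8988.
Photons absorbed: 0.8988 × 6.18e-6 = 5.555e-6 mol.
Φ = 2.657e-7 mol / 5.555e-6 mol photons = 0.048.

Φ = 0.048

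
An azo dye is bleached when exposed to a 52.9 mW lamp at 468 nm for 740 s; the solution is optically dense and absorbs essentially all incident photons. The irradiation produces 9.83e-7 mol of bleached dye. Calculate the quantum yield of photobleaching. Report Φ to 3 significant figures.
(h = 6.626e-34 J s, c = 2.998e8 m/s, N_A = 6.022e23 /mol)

Photon energy at 468 nm: hc/λ = (6.626e-34)(2.998e8)/(468e-9) = 4.245e-19 J.
Energy delivered: (52.9 mW)(740 s) = 39.15 J.
Photons incident: 39.15 / 4.245e-19 = 9.223e19, i.e. 9.223e19/6.022e23 = 1.532e-4 mol.
Φ = 9.83e-7 mol / 1.532e-4 mol photons = 0.00642.

Φ = 0.00642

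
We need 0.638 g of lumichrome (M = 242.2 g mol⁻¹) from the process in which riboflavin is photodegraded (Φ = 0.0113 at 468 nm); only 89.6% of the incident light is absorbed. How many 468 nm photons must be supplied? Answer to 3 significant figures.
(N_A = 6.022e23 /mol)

Product: 0.638 g / 242.2 g mol⁻¹ = 0.002634 mol.
Photons that must be absorbed: 0.002634 / 0.0113 = 0.2331 mol.
Incident photons needed: 0.2331 / 0.896 = 0.2602 mol.
Photon count: 0.2602 × 6.022e23 = 1.57e23.

1.57e23 photons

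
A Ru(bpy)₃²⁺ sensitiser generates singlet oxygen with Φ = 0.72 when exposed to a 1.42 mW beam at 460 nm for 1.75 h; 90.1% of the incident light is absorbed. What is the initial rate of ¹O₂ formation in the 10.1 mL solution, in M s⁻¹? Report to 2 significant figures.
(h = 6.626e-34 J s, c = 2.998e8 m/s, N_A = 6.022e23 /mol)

3.5e-7 M s⁻¹

Photon energy at 460 nm: hc/λ = (6.626e-34)(2.998e8)/(460e-9) = 4.318e-19 J.
Energy delivered: (1.42 mW)(6300 s) = 8.946 J.
Photons incident: 8.946 / 4.318e-19 = 2.072e19, i.e. 2.072e19/6.022e23 = 3.441e-5 mol.
Photons absorbed: 0.901 × 3.441e-5 = 3.100e-5 mol.
Product formed: 0.72 × 3.100e-5 = 2.232e-5 mol.
Rate: 2.232e-5 mol / (6300 s × 0.0101 L) = 3.5e-7 M s⁻¹.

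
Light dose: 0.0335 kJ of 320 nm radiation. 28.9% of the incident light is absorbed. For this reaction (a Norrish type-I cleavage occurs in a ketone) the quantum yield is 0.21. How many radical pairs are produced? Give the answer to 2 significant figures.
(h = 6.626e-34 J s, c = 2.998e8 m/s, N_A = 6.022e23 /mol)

Photon energy at 320 nm: hc/λ = (6.626e-34)(2.998e8)/(320e-9) = 6.208e-19 J.
Incident energy: 0.0335 kJ = 33.5 J.
Photons incident: 33.5 / 6.208e-19 = 5.396e19, i.e. 5.396e19/6.022e23 = 8.960e-5 mol.
Photons absorbed: 0.289 × 8.960e-5 = 2.589e-5 mol.
Product: Φ × n_abs = 0.21 × 2.589e-5 = 5.437e-6 mol.
As a count: 5.437e-6 × 6.022e23 = 3.3e18.

3.3e18 radical pairs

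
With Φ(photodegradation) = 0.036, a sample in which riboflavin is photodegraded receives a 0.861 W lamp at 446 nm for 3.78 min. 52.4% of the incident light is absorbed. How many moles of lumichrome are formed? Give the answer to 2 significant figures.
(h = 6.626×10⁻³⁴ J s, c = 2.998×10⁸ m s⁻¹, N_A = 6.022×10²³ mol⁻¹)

Photon energy at 446 nm: hc/λ = (6.626×10⁻³⁴)(2.998×10⁸)/(446×10⁻⁹) = 4.454×10⁻¹⁹ J.
Energy delivered: (0.861 W)(226.8 s) = 195.3 J.
Photons incident: 195.3 / 4.454×10⁻¹⁹ = 4.385×10²⁰, i.e. 4.385×10²⁰/6.022×10²³ = 7.282×10⁻⁴ mol.
Photons absorbed: 0.524 × 7.282×10⁻⁴ = 3.816×10⁻⁴ mol.
Product: Φ × n_abs = 0.036 × 3.816×10⁻⁴ = 1.374×10⁻⁵ mol.

1.4×10⁻⁵ mol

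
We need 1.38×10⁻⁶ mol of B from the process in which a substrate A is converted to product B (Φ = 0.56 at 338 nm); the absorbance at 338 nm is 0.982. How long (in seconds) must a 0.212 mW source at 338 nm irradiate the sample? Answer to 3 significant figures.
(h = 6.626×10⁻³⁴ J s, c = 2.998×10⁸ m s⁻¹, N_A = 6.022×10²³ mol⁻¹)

Photons that must be absorbed: 1.38×10⁻⁶ / 0.56 = 2.464×10⁻⁶ mol.
Fraction absorbed: 1 − 10^(−0.982) = 0.8958.
Incident photons needed: 2.464×10⁻⁶ / 0.8958 = 2.751×10⁻⁶ mol.
Photon energy: hc/λ = 5.877×10⁻¹⁹ J; per mole, 3.539×10⁵ J mol⁻¹.
Energy required: 2.751×10⁻⁶ × 3.539×10⁵ = 0.9736 J.
Time: 0.9736 J / 0.000212 W = 4590 s.

t ≈ 4590 s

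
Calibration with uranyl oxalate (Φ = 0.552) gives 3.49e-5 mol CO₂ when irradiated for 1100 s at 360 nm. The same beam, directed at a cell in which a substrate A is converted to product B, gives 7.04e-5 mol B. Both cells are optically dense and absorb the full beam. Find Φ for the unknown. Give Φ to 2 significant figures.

Φ = 1.1

Photons absorbed by the actinometer: 3.49e-5 / 0.552 = 6.322e-5 mol.
Φ(unknown) = 7.04e-5 / 6.322e-5 = 1.1.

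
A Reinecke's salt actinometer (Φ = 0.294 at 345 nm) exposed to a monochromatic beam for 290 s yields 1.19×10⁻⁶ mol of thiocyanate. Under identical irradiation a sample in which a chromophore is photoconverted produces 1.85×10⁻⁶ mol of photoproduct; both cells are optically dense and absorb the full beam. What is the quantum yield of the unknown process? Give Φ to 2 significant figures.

Photons absorbed by the actinometer: 1.19×10⁻⁶ / 0.294 = 4.048×10⁻⁶ mol.
Φ(unknown) = 1.85×10⁻⁶ / 4.048×10⁻⁶ = 0.46.

Φ = 0.46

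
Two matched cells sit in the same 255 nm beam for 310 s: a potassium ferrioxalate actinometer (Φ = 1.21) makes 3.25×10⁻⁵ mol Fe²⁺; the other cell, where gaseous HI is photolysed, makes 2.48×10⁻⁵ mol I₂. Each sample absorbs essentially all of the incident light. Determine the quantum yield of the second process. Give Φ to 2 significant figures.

Photons absorbed by the actinometer: 3.25×10⁻⁵ / 1.21 = 2.686×10⁻⁵ mol.
Φ(unknown) = 2.48×10⁻⁵ / 2.686×10⁻⁵ = 0.92.

Φ = 0.92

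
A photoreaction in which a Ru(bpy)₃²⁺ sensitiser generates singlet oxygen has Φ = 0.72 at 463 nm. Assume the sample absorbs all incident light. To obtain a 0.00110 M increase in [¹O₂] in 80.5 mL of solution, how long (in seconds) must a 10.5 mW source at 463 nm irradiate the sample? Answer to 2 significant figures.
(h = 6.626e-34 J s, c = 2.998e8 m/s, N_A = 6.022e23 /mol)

t ≈ 3000 s

Product: (0.00110 M)(0.0805 L) = 8.855e-5 mol.
Photons that must be absorbed: 8.855e-5 / 0.72 = 1.230e-4 mol.
Photon energy: hc/λ = 4.290e-19 J; per mole, 2.583e5 J mol⁻¹.
Energy required: 1.230e-4 × 2.583e5 = 31.77 J.
Time: 31.77 J / 0.0105 W = 3000 s.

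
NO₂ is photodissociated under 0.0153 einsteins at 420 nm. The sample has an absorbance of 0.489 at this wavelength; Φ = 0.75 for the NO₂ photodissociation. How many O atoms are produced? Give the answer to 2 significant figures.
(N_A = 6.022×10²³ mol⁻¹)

Fraction absorbed: 1 − 10^(−0.489) = 0.6757.
Photons absorbed: 0.6757 × 0.0153 = 0.01034 mol.
Product: Φ × n_abs = 0.75 × 0.01034 = 0.007755 mol.
As a count: 0.007755 × 6.022×10²³ = 4.7×10²¹.

4.7×10²¹ atoms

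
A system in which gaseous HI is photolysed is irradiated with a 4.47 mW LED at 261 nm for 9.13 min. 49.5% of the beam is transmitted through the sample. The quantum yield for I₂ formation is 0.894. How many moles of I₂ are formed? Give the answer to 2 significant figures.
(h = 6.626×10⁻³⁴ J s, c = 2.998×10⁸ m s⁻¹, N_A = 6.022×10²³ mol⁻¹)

2.4×10⁻⁶ mol

Photon energy at 261 nm: hc/λ = (6.626×10⁻³⁴)(2.998×10⁸)/(261×10⁻⁹) = 7.611×10⁻¹⁹ J.
Energy delivered: (4.47 mW)(547.8 s) = 2.449 J.
Photons incident: 2.449 / 7.611×10⁻¹⁹ = 3.218×10¹⁸, i.e. 3.218×10¹⁸/6.022×10²³ = 5.344×10⁻⁶ mol.
Fraction absorbed: 1 − 49.5/100 = 0.5050.
Photons absorbed: 0.5050 × 5.344×10⁻⁶ = 2.699×10⁻⁶ mol.
Product: Φ × n_abs = 0.894 × 2.699×10⁻⁶ = 2.413×10⁻⁶ mol.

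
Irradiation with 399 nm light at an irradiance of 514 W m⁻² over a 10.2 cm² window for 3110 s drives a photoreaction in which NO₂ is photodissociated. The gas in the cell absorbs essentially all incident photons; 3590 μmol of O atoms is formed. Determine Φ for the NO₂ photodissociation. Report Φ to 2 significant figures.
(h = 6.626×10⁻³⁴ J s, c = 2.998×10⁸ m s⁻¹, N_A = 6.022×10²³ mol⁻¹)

Φ = 0.66

Product: 3590 μmol = 0.00359 mol.
Photon energy at 399 nm: hc/λ = (6.626×10⁻³⁴)(2.998×10⁸)/(399×10⁻⁹) = 4.979×10⁻¹⁹ J.
Energy delivered: (514 W m⁻²)(10.2×10⁻⁴ m²)(3110 s) = 1631 J.
Photons incident: 1631 / 4.979×10⁻¹⁹ = 3.276×10²¹, i.e. 3.276×10²¹/6.022×10²³ = 0.005440 mol.
Φ = 0.00359 mol / 0.005440 mol photons = 0.66.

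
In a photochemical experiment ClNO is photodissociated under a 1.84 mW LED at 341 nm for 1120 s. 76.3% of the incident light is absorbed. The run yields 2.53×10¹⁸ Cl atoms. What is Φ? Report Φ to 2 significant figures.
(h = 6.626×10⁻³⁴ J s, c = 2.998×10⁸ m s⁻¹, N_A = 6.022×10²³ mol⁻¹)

Product: 2.53×10¹⁸ / 6.022×10²³ = 4.201×10⁻⁶ mol.
Photon energy at 341 nm: hc/λ = (6.626×10⁻³⁴)(2.998×10⁸)/(341×10⁻⁹) = 5.825×10⁻¹⁹ J.
Energy delivered: (1.84 mW)(1120 s) = 2.061 J.
Photons incident: 2.061 / 5.825×10⁻¹⁹ = 3.538×10¹⁸, i.e. 3.538×10¹⁸/6.022×10²³ = 5.875×10⁻⁶ mol.
Photons absorbed: 0.763 × 5.875×10⁻⁶ = 4.483×10⁻⁶ mol.
Φ = 4.201×10⁻⁶ mol / 4.483×10⁻⁶ mol photons = 0.94.

Φ = 0.94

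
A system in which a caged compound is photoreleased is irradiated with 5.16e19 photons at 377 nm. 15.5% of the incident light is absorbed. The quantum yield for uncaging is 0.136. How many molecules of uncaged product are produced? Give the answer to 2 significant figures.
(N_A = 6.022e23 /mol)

Moles of photons: 5.16e19 / 6.022e23 = 8.569e-5 mol.
Photons absorbed: 0.155 × 8.569e-5 = 1.328e-5 mol.
Product: Φ × n_abs = 0.136 × 1.328e-5 = 1.806e-6 mol.
As a count: 1.806e-6 × 6.022e23 = 1.1e18.

1.1e18 molecules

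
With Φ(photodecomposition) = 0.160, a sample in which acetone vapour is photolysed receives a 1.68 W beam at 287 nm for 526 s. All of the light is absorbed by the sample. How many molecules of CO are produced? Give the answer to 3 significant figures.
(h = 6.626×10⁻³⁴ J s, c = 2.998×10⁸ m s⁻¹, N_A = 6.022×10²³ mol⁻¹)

2.04×10²⁰ molecules

Photon energy at 287 nm: hc/λ = (6.626×10⁻³⁴)(2.998×10⁸)/(287×10⁻⁹) = 6.922×10⁻¹⁹ J.
Energy delivered: (1.68 W)(526 s) = 883.7 J.
Photons incident: 883.7 / 6.922×10⁻¹⁹ = 1.277×10²¹, i.e. 1.277×10²¹/6.022×10²³ = 0.002121 mol.
Product: Φ × n_abs = 0.160 × 0.002121 = 3.394×10⁻⁴ mol.
As a count: 3.394×10⁻⁴ × 6.022×10²³ = 2.04×10²⁰.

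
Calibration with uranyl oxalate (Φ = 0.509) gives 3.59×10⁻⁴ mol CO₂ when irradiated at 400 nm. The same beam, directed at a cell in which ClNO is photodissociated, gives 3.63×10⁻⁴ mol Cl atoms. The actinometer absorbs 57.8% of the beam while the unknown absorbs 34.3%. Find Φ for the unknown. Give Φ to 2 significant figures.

Φ = 0.87

Photons absorbed by the actinometer: 3.59×10⁻⁴ / 0.509 = 7.053×10⁻⁴ mol.
Incident flux: 7.053×10⁻⁴ / 0.578 = 0.001220 einstein.
Absorbed by unknown: 0.343 × 0.001220 = 4.185×10⁻⁴ mol.
Φ(unknown) = 3.63×10⁻⁴ / 4.185×10⁻⁴ = 0.87.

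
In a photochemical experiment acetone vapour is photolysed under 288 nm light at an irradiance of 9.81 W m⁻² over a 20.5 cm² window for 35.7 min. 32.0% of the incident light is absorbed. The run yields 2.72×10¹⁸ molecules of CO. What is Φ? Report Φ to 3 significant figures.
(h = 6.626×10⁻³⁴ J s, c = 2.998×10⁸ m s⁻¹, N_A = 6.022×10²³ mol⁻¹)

Φ = 0.136

Product: 2.72×10¹⁸ / 6.022×10²³ = 4.517×10⁻⁶ mol.
Photon energy at 288 nm: hc/λ = (6.626×10⁻³⁴)(2.998×10⁸)/(288×10⁻⁹) = 6.897×10⁻¹⁹ J.
Energy delivered: (9.81 W m⁻²)(20.5×10⁻⁴ m²)(2142 s) = 43.08 J.
Photons incident: 43.08 / 6.897×10⁻¹⁹ = 6.246×10¹⁹, i.e. 6.246×10¹⁹/6.022×10²³ = 1.037×10⁻⁴ mol.
Photons absorbed: 0.320 × 1.037×10⁻⁴ = 3.318×10⁻⁵ mol.
Φ = 4.517×10⁻⁶ mol / 3.318×10⁻⁵ mol photons = 0.136.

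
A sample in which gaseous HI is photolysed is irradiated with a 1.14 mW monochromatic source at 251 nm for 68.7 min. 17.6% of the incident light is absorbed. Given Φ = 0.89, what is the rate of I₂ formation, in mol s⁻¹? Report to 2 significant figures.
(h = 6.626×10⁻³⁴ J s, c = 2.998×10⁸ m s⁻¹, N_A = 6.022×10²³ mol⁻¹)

3.7×10⁻¹⁰ mol s⁻¹

Photon energy at 251 nm: hc/λ = (6.626×10⁻³⁴)(2.998×10⁸)/(251×10⁻⁹) = 7.914×10⁻¹⁹ J.
Energy delivered: (1.14 mW)(4122 s) = 4.699 J.
Photons incident: 4.699 / 7.914×10⁻¹⁹ = 5.938×10¹⁸, i.e. 5.938×10¹⁸/6.022×10²³ = 9.861×10⁻⁶ mol.
Photons absorbed: 0.176 × 9.861×10⁻⁶ = 1.736×10⁻⁶ mol.
Product formed: 0.89 × 1.736×10⁻⁶ = 1.545×10⁻⁶ mol.
Rate: 1.545×10⁻⁶ / 4122 s = 3.7×10⁻¹⁰ mol s⁻¹.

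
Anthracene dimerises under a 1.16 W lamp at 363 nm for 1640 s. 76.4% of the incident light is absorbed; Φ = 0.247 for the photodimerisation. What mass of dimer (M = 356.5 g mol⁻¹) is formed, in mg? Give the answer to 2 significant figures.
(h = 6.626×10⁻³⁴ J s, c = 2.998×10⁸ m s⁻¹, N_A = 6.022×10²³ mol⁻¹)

Photon energy at 363 nm: hc/λ = (6.626×10⁻³⁴)(2.998×10⁸)/(363×10⁻⁹) = 5.472×10⁻¹⁹ J.
Energy delivered: (1.16 W)(1640 s) = 1902 J.
Photons incident: 1902 / 5.472×10⁻¹⁹ = 3.476×10²¹, i.e. 3.476×10²¹/6.022×10²³ = 0.005772 mol.
Photons absorbed: 0.764 × 0.005772 = 0.004410 mol.
Product: Φ × n_abs = 0.247 × 0.004410 = 0.001089 mol.
Mass: 0.001089 × 356.5 = 0.3882 g = 390 mg.

390 mg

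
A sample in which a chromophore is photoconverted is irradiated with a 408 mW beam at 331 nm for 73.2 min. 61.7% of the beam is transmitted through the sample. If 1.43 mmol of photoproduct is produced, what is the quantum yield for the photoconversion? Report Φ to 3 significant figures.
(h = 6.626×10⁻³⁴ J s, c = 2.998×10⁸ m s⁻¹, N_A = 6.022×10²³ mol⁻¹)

Φ = 0.753

Product: 1.43 mmol = 0.00143 mol.
Photon energy at 331 nm: hc/λ = (6.626×10⁻³⁴)(2.998×10⁸)/(331×10⁻⁹) = 6.001×10⁻¹⁹ J.
Energy delivered: (408 mW)(4392 s) = 1792 J.
Photons incident: 1792 / 6.001×10⁻¹⁹ = 2.986×10²¹, i.e. 2.986×10²¹/6.022×10²³ = 0.004958 mol.
Fraction absorbed: 1 − 61.7/100 = 0.3830.
Photons absorbed: 0.3830 × 0.004958 = 0.001899 mol.
Φ = 0.00143 mol / 0.001899 mol photons = 0.753.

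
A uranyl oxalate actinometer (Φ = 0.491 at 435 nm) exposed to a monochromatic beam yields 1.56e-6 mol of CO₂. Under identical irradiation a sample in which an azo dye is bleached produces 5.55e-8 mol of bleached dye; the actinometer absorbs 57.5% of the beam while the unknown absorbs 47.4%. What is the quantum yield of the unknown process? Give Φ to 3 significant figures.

Φ = 0.0212

Photons absorbed by the actinometer: 1.56e-6 / 0.491 = 3.177e-6 mol.
Incident flux: 3.177e-6 / 0.575 = 5.525e-6 einstein.
Absorbed by unknown: 0.474 × 5.525e-6 = 2.619e-6 mol.
Φ(unknown) = 5.55e-8 / 2.619e-6 = 0.0212.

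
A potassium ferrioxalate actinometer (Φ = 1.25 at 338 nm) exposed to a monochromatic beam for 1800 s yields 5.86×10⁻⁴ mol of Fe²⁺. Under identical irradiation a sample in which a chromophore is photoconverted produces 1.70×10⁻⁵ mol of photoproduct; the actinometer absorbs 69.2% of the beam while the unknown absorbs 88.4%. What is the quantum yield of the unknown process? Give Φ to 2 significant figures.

Photons absorbed by the actinometer: 5.86×10⁻⁴ / 1.25 = 4.688×10⁻⁴ mol.
Incident flux: 4.688×10⁻⁴ / 0.692 = 6.775×10⁻⁴ einstein.
Absorbed by unknown: 0.884 × 6.775×10⁻⁴ = 5.989×10⁻⁴ mol.
Φ(unknown) = 1.70×10⁻⁵ / 5.989×10⁻⁴ = 0.028.

Φ = 0.028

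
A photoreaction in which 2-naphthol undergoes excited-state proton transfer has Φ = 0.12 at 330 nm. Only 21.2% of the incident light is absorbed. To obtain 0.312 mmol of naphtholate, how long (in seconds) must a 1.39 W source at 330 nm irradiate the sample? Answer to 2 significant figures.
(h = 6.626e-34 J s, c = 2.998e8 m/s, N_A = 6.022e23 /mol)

Product: 0.312 mmol = 3.12e-4 mol.
Photons that must be absorbed: 3.12e-4 / 0.12 = 0.002600 mol.
Incident photons needed: 0.002600 / 0.212 = 0.01226 mol.
Photon energy: hc/λ = 6.020e-19 J; per mole, 3.625e5 J mol⁻¹.
Energy required: 0.01226 × 3.625e5 = 4444 J.
Time: 4444 J / 1.39 W = 3200 s.

t ≈ 3200 s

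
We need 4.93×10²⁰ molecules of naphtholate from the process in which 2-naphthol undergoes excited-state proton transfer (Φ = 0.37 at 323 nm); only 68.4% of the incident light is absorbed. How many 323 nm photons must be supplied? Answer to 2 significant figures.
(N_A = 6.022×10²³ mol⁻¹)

1.9×10²¹ photons

Product: 4.93×10²⁰ / 6.022×10²³ = 8.187×10⁻⁴ mol.
Photons that must be absorbed: 8.187×10⁻⁴ / 0.37 = 0.002213 mol.
Incident photons needed: 0.002213 / 0.684 = 0.003235 mol.
Photon count: 0.003235 × 6.022×10²³ = 1.9×10²¹.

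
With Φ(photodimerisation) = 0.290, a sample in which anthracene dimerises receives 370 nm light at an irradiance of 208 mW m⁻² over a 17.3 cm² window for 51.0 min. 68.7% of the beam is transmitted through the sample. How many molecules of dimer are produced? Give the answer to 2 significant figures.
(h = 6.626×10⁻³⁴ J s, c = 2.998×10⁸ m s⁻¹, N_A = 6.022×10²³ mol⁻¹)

Photon energy at 370 nm: hc/λ = (6.626×10⁻³⁴)(2.998×10⁸)/(370×10⁻⁹) = 5.369×10⁻¹⁹ J.
Energy delivered: (208 mW m⁻²)(17.3×10⁻⁴ m²)(3060 s) = 1.101 J.
Photons incident: 1.101 / 5.369×10⁻¹⁹ = 2.051×10¹⁸, i.e. 2.051×10¹⁸/6.022×10²³ = 3.406×10⁻⁶ mol.
Fraction absorbed: 1 − 68.7/100 = 0.3130.
Photons absorbed: 0.3130 × 3.406×10⁻⁶ = 1.066×10⁻⁶ mol.
Product: Φ × n_abs = 0.290 × 1.066×10⁻⁶ = 3.091×10⁻⁷ mol.
As a count: 3.091×10⁻⁷ × 6.022×10²³ = 1.9×10¹⁷.

1.9×10¹⁷ molecules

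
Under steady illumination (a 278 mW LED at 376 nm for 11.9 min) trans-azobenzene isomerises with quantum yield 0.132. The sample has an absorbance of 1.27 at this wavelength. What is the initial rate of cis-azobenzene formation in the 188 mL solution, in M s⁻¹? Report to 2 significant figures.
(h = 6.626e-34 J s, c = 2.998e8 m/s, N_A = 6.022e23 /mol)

5.8e-7 M s⁻¹

Photon energy at 376 nm: hc/λ = (6.626e-34)(2.998e8)/(376e-9) = 5.283e-19 J.
Energy delivered: (278 mW)(714 s) = 198.5 J.
Photons incident: 198.5 / 5.283e-19 = 3.757e20, i.e. 3.757e20/6.022e23 = 6.239e-4 mol.
Fraction absorbed: 1 − 10^(−1.27) = 0.9463.
Photons absorbed: 0.9463 × 6.239e-4 = 5.904e-4 mol.
Product formed: 0.132 × 5.904e-4 = 7.793e-5 mol.
Rate: 7.793e-5 mol / (714 s × 0.188 L) = 5.8e-7 M s⁻¹.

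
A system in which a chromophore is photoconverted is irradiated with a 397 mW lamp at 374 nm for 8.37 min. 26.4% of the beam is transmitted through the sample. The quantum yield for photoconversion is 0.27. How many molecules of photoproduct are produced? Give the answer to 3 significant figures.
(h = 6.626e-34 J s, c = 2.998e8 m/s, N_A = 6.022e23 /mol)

7.46e19 molecules

Photon energy at 374 nm: hc/λ = (6.626e-34)(2.998e8)/(374e-9) = 5.311e-19 J.
Energy delivered: (397 mW)(502.2 s) = 199.4 J.
Photons incident: 199.4 / 5.311e-19 = 3.754e20, i.e. 3.754e20/6.022e23 = 6.234e-4 mol.
Fraction absorbed: 1 − 26.4/100 = 0.7360.
Photons absorbed: 0.7360 × 6.234e-4 = 4.588e-4 mol.
Product: Φ × n_abs = 0.27 × 4.588e-4 = 1.239e-4 mol.
As a count: 1.239e-4 × 6.022e23 = 7.46e19.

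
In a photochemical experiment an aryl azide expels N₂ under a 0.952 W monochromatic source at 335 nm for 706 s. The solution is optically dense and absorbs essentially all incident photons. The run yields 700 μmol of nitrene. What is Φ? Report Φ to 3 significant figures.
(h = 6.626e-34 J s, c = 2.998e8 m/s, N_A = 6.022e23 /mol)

Φ = 0.372

Product: 700 μmol = 7.00e-4 mol.
Photon energy at 335 nm: hc/λ = (6.626e-34)(2.998e8)/(335e-9) = 5.930e-19 J.
Energy delivered: (0.952 W)(706 s) = 672.1 J.
Photons incident: 672.1 / 5.930e-19 = 1.133e21, i.e. 1.133e21/6.022e23 = 0.001881 mol.
Φ = 7.00e-4 mol / 0.001881 mol photons = 0.372.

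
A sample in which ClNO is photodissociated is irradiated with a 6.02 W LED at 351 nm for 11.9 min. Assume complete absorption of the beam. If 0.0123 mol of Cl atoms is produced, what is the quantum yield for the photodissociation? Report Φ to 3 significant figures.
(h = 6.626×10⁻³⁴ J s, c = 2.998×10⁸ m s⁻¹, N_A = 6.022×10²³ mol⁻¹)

Φ = 0.975

Photon energy at 351 nm: hc/λ = (6.626×10⁻³⁴)(2.998×10⁸)/(351×10⁻⁹) = 5.659×10⁻¹⁹ J.
Energy delivered: (6.02 W)(714 s) = 4298 J.
Photons incident: 4298 / 5.659×10⁻¹⁹ = 7.595×10²¹, i.e. 7.595×10²¹/6.022×10²³ = 0.01261 mol.
Φ = 0.0123 mol / 0.01261 mol photons = 0.975.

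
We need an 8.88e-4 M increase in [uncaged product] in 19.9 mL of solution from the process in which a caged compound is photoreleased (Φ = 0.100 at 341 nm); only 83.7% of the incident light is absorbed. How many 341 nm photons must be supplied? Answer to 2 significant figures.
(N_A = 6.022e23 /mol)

Product: (8.88e-4 M)(0.0199 L) = 1.767e-5 mol.
Photons that must be absorbed: 1.767e-5 / 0.100 = 1.767e-4 mol.
Incident photons needed: 1.767e-4 / 0.837 = 2.111e-4 mol.
Photon count: 2.111e-4 × 6.022e23 = 1.3e20.

1.3e20 photons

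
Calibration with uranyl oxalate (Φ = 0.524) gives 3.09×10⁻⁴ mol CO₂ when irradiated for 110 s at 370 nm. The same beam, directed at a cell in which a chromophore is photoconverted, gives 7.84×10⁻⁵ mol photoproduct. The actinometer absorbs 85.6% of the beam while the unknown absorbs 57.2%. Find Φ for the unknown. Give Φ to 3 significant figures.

Φ = 0.199

Photons absorbed by the actinometer: 3.09×10⁻⁴ / 0.524 = 5.897×10⁻⁴ mol.
Incident flux: 5.897×10⁻⁴ / 0.856 = 6.889×10⁻⁴ einstein.
Absorbed by unknown: 0.572 × 6.889×10⁻⁴ = 3.941×10⁻⁴ mol.
Φ(unknown) = 7.84×10⁻⁵ / 3.941×10⁻⁴ = 0.199.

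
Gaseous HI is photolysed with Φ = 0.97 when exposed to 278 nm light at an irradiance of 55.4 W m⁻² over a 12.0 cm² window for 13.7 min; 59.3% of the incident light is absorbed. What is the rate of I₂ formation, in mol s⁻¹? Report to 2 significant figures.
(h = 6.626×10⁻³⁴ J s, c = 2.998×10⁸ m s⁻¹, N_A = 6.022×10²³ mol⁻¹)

8.9×10⁻⁸ mol s⁻¹

Photon energy at 278 nm: hc/λ = (6.626×10⁻³⁴)(2.998×10⁸)/(278×10⁻⁹) = 7.146×10⁻¹⁹ J.
Energy delivered: (55.4 W m⁻²)(12.0×10⁻⁴ m²)(822 s) = 54.65 J.
Photons incident: 54.65 / 7.146×10⁻¹⁹ = 7.648×10¹⁹, i.e. 7.648×10¹⁹/6.022×10²³ = 1.270×10⁻⁴ mol.
Photons absorbed: 0.593 × 1.270×10⁻⁴ = 7.531×10⁻⁵ mol.
Product formed: 0.97 × 7.531×10⁻⁵ = 7.305×10⁻⁵ mol.
Rate: 7.305×10⁻⁵ / 822 s = 8.9×10⁻⁸ mol s⁻¹.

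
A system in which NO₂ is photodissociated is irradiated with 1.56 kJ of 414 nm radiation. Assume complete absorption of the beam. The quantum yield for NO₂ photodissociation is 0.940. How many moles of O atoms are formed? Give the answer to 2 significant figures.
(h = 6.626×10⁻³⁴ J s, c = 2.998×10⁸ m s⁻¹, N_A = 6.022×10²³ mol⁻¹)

0.0051 mol

Photon energy at 414 nm: hc/λ = (6.626×10⁻³⁴)(2.998×10⁸)/(414×10⁻⁹) = 4.798×10⁻¹⁹ J.
Incident energy: 1.56 kJ = 1560 J.
Photons incident: 1560 / 4.798×10⁻¹⁹ = 3.251×10²¹, i.e. 3.251×10²¹/6.022×10²³ = 0.005399 mol.
Product: Φ × n_abs = 0.940 × 0.005399 = 0.005075 mol.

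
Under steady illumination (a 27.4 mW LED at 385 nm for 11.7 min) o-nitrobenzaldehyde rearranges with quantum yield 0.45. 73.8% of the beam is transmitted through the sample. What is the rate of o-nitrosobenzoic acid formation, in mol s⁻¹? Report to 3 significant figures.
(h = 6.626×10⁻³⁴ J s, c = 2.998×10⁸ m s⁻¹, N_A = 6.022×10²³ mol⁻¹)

1.04×10⁻⁸ mol s⁻¹

Photon energy at 385 nm: hc/λ = (6.626×10⁻³⁴)(2.998×10⁸)/(385×10⁻⁹) = 5.160×10⁻¹⁹ J.
Energy delivered: (27.4 mW)(702 s) = 19.23 J.
Photons incident: 19.23 / 5.160×10⁻¹⁹ = 3.727×10¹⁹, i.e. 3.727×10¹⁹/6.022×10²³ = 6.189×10⁻⁵ mol.
Fraction absorbed: 1 − 73.8/100 = 0.2620.
Photons absorbed: 0.2620 × 6.189×10⁻⁵ = 1.622×10⁻⁵ mol.
Product formed: 0.45 × 1.622×10⁻⁵ = 7.299×10⁻⁶ mol.
Rate: 7.299×10⁻⁶ / 702 s = 1.04×10⁻⁸ mol s⁻¹.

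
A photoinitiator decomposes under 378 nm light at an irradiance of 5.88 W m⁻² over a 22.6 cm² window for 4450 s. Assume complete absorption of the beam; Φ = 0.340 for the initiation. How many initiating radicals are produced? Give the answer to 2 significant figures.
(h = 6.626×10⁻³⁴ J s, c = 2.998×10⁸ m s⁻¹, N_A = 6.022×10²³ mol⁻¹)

Photon energy at 378 nm: hc/λ = (6.626×10⁻³⁴)(2.998×10⁸)/(378×10⁻⁹) = 5.255×10⁻¹⁹ J.
Energy delivered: (5.88 W m⁻²)(22.6×10⁻⁴ m²)(4450 s) = 59.14 J.
Photons incident: 59.14 / 5.255×10⁻¹⁹ = 1.125×10²⁰, i.e. 1.125×10²⁰/6.022×10²³ = 1.868×10⁻⁴ mol.
Product: Φ × n_abs = 0.340 × 1.868×10⁻⁴ = 6.351×10⁻⁵ mol.
As a count: 6.351×10⁻⁵ × 6.022×10²³ = 3.8×10¹⁹.

3.8×10¹⁹ initiating radicals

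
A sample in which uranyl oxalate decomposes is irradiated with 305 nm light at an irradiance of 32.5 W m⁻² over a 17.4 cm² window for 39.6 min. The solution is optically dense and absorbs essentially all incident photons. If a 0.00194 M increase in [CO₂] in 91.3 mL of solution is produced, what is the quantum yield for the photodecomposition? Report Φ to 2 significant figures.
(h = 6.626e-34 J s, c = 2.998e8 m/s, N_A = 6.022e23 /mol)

Product: (0.00194 M)(0.0913 L) = 1.771e-4 mol.
Photon energy at 305 nm: hc/λ = (6.626e-34)(2.998e8)/(305e-9) = 6.513e-19 J.
Energy delivered: (32.5 W m⁻²)(17.4e-4 m²)(2376 s) = 134.4 J.
Photons incident: 134.4 / 6.513e-19 = 2.064e20, i.e. 2.064e20/6.022e23 = 3.427e-4 mol.
Φ = 1.771e-4 mol / 3.427e-4 mol photons = 0.52.

Φ = 0.52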